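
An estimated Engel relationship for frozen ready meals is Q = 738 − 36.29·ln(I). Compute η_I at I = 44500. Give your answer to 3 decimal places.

-0.104

At I = 44500: Q = 349.579.
dQ/dI = -36.29/I = -0.000815506 at this income.
η = (dQ/dI)·(I/Q) = -0.000815506 × (44500/349.579) = -0.104.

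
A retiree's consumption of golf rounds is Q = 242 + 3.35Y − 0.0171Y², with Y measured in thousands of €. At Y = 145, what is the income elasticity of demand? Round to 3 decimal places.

-0.634

At Y = 145: Q = 368.2225.
dQ/dY = 3.35 − 0.0342Y = -1.60900.
η = (dQ/dY)·(Y/Q) = -1.60900 × (145/368.2225) = -0.634.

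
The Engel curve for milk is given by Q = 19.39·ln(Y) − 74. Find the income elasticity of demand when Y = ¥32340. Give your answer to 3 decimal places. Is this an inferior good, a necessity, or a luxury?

0.152 (necessity)

At Y = 32340: Q = 127.347.
dQ/dY = 19.39/Y = 0.000599567 at this income.
η = (dQ/dY)·(Y/Q) = 0.000599567 × (32340/127.347) = 0.152.
Since 0 < η < 1, the good is a necessity.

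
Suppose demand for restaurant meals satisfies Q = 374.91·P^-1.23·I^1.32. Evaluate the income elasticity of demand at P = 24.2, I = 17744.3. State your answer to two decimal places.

1.32

For a multiplicative demand Q = A·P^α·I^β, the income elasticity is β everywhere.
Here β = 1.32, so η = 1.32.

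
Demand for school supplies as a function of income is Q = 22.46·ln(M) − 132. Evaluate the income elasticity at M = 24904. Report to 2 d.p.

At M = 24904: Q = 95.358.
dQ/dM = 22.46/M = 0.000901863 at this income.
η = (dQ/dM)·(M/Q) = 0.000901863 × (24904/95.358) = 0.24.

0.24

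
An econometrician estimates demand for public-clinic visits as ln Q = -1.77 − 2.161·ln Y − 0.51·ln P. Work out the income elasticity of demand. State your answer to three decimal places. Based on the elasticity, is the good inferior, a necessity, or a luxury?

In a log-linear demand, the coefficient on ln Y is the income elasticity.
So η = -2.161.
η < 0 ⇒ inferior good.

-2.161 (inferior good)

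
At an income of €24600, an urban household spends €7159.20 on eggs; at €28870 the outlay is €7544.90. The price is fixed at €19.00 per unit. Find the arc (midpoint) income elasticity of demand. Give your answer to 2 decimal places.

With a constant price, Q₁ = 7159.20/19.00 = 376.800 and Q₂ = 7544.90/19.00 = 397.100 (equivalently, work directly with expenditure since P cancels).
Midpoint %ΔQ = (7544.90 − 7159.20)/7352.05 = 0.05246; midpoint %ΔI = (28870 − 24600)/26735 = 0.15972.
η = 0.05246 / 0.15972 = 0.33.

0.33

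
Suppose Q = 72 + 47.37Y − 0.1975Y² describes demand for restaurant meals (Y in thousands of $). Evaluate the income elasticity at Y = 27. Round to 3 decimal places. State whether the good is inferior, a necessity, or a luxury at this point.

At Y = 27: Q = 1207.0125.
dQ/dY = 47.37 − 0.395Y = 36.70500.
η = (dQ/dY)·(Y/Q) = 36.70500 × (27/1207.0125) = 0.821.
0 < η < 1 ⇒ necessity.

0.821 (necessity)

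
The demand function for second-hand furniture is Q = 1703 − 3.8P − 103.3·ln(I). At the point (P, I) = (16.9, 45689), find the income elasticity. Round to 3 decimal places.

-0.195

At P = 16.9, I = 45689: Q = 530.411.
Holding P constant, ∂Q/∂I = -103.3/I = -0.00226094.
η_I = (∂Q/∂I)·(I/Q) = -0.00226094 × (45689/530.411) = -0.195.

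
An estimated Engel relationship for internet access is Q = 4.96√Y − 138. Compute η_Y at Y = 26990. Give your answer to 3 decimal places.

0.602

At Y = 26990: Q = 676.860.
dQ/dY = 4.96/(2√Y) = 0.0150956 at this income.
η = (dQ/dY)·(Y/Q) = 0.0150956 × (26990/676.860) = 0.602.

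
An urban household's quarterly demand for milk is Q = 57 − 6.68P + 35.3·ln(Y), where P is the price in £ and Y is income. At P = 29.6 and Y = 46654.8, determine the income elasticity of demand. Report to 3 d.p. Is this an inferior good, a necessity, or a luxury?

At P = 29.6, Y = 46654.8: Q = 238.766.
Holding P constant, ∂Q/∂Y = 35.3/Y = 0.000756621.
η_Y = (∂Q/∂Y)·(Y/Q) = 0.000756621 × (46654.8/238.766) = 0.148.
Since 0 < η < 1, this is a necessity.

0.148 (necessity)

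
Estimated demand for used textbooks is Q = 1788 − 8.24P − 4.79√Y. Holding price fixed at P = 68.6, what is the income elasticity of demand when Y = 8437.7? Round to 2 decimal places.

-0.28

At P = 68.6, Y = 8437.7: Q = 782.741.
Holding P constant, ∂Q/∂Y = -4.79/(2√Y) = -0.0260731.
η_Y = (∂Q/∂Y)·(Y/Q) = -0.0260731 × (8437.7/782.741) = -0.28.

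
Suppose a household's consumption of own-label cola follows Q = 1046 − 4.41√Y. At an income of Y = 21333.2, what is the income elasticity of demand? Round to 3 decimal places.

-0.801

At Y = 21333.2: Q = 401.880.
dQ/dY = -4.41/(2√Y) = -0.0150967 at this income.
η = (dQ/dY)·(Y/Q) = -0.0150967 × (21333.2/401.880) = -0.801.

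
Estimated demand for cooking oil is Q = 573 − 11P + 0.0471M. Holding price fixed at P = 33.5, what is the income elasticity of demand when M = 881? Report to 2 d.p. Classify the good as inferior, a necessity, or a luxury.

At P = 33.5, M = 881: Q = 245.995.
Holding P constant, ∂Q/∂M = 0.0471.
η_M = (∂Q/∂M)·(M/Q) = 0.0471 × (881/245.995) = 0.17.
Since 0 < η < 1, this is a necessity.

0.17 (necessity)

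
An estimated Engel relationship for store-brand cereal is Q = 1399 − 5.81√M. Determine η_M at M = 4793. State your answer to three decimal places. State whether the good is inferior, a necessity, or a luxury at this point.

At M = 4793: Q = 996.765.
dQ/dM = -5.81/(2√M) = -0.0419607 at this income.
η = (dQ/dM)·(M/Q) = -0.0419607 × (4793/996.765) = -0.202.
Since η < 0, the good is an inferior good.

-0.202 (inferior good)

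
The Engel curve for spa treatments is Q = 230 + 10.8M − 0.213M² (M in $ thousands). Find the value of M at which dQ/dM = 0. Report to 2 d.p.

dQ/dM = 10.8 − 0.426M.
The good is inferior where dQ/dM < 0. Setting dQ/dM = 0 gives M = 10.8 / 0.426 = 25.35.

25.35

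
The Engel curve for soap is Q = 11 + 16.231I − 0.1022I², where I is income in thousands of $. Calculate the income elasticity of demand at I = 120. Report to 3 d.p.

-2.044

At I = 120: Q = 487.0400.
dQ/dI = 16.231 − 0.2044I = -8.29700.
η = (dQ/dI)·(I/Q) = -8.29700 × (120/487.0400) = -2.044.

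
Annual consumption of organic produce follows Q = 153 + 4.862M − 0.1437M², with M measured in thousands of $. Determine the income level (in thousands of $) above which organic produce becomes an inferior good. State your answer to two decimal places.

16.92

dQ/dM = 4.862 − 0.2874M.
The good is inferior where dQ/dM < 0. Setting dQ/dM = 0 gives M = 4.862 / 0.2874 = 16.92.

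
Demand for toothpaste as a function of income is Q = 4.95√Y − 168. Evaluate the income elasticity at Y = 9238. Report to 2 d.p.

0.77

At Y = 9238: Q = 307.767.
dQ/dY = 4.95/(2√Y) = 0.0257505 at this income.
η = (dQ/dY)·(Y/Q) = 0.0257505 × (9238/307.767) = 0.77.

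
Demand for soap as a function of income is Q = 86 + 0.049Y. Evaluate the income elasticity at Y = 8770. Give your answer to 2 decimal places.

0.83

At Y = 8770: Q = 515.730.
dQ/dY = 0.049.
η = (dQ/dY)·(Y/Q) = 0.049 × (8770/515.730) = 0.83.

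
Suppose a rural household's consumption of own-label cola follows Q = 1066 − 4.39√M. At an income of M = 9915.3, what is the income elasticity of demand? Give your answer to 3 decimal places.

At M = 9915.3: Q = 628.863.
dQ/dM = -4.39/(2√M) = -0.0220436 at this income.
η = (dQ/dM)·(M/Q) = -0.0220436 × (9915.3/628.863) = -0.348.

-0.348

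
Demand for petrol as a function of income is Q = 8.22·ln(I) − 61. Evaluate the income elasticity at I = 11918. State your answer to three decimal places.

At I = 11918: Q = 16.151.
dQ/dI = 8.22/I = 0.000689713 at this income.
η = (dQ/dI)·(I/Q) = 0.000689713 × (11918/16.151) = 0.509.

0.509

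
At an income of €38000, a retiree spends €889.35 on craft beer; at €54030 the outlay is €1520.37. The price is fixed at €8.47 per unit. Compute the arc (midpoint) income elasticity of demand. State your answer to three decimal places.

With a constant price, Q₁ = 889.35/8.47 = 105.000 and Q₂ = 1520.37/8.47 = 179.501 (equivalently, work directly with expenditure since P cancels).
Midpoint %ΔQ = (1520.37 − 889.35)/1204.86 = 0.52373; midpoint %ΔI = (54030 − 38000)/46015 = 0.34836.
η = 0.52373 / 0.34836 = 1.503.

1.503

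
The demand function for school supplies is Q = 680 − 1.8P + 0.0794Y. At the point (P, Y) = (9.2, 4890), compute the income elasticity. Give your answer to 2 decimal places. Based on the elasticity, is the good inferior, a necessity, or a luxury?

0.37 (necessity)

At P = 9.2, Y = 4890: Q = 1051.706.
Holding P constant, ∂Q/∂Y = 0.0794.
η_Y = (∂Q/∂Y)·(Y/Q) = 0.0794 × (4890/1051.706) = 0.37.
Since 0 < η < 1, this is a necessity.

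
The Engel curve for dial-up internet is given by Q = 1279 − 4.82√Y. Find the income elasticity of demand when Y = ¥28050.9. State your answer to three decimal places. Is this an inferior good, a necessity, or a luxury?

At Y = 28050.9: Q = 471.727.
dQ/dY = -4.82/(2√Y) = -0.0143894 at this income.
η = (dQ/dY)·(Y/Q) = -0.0143894 × (28050.9/471.727) = -0.856.
Since η < 0, the good is an inferior good.

-0.856 (inferior good)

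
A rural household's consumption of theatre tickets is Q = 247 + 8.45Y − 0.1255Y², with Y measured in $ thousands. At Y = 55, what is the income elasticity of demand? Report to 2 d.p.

At Y = 55: Q = 332.1125.
dQ/dY = 8.45 − 0.251Y = -5.35500.
η = (dQ/dY)·(Y/Q) = -5.35500 × (55/332.1125) = -0.89.

-0.89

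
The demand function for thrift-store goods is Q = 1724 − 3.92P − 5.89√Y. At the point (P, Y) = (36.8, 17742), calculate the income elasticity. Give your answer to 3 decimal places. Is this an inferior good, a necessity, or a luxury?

-0.493 (inferior good)

At P = 36.8, Y = 17742: Q = 795.201.
Holding P constant, ∂Q/∂Y = -5.89/(2√Y) = -0.0221098.
η_Y = (∂Q/∂Y)·(Y/Q) = -0.0221098 × (17742/795.201) = -0.493.
Since η < 0, this is an inferior good.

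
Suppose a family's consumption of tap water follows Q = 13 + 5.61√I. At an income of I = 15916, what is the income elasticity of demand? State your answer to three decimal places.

At I = 15916: Q = 720.750.
dQ/dI = 5.61/(2√I) = 0.0222339 at this income.
η = (dQ/dI)·(I/Q) = 0.0222339 × (15916/720.750) = 0.491.

0.491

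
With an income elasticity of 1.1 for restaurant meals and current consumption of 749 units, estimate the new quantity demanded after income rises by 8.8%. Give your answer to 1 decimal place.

%ΔQ ≈ η × %ΔI = 1.1 × 8.8% = 9.68%.
New Q ≈ 749 × (1 + 0.0968) = 821.5.

821.5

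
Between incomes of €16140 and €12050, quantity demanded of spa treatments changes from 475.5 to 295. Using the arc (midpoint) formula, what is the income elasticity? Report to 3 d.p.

1.615

ΔQ = 295 − 475.5 = -180.5; midpoint Q̄ = (475.5 + 295)/2 = 385.25.
ΔI = 12050 − 16140 = -4090; midpoint Ī = (16140 + 12050)/2 = 14095.
η = (ΔQ/Q̄) ÷ (ΔI/Ī) = (-180.5/385.25) ÷ (-4090/14095) = 1.615.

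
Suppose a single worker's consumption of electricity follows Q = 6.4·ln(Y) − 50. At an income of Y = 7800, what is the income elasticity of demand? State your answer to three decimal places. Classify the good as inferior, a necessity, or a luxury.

0.870 (necessity)

At Y = 7800: Q = 7.356.
dQ/dY = 6.4/Y = 0.000820513 at this income.
η = (dQ/dY)·(Y/Q) = 0.000820513 × (7800/7.356) = 0.870.
Since 0 < η < 1, the good is a necessity.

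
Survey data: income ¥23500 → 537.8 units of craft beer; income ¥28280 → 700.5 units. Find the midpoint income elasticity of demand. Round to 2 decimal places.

ΔQ = 700.5 − 537.8 = 162.7; midpoint Q̄ = (537.8 + 700.5)/2 = 619.15.
ΔI = 28280 − 23500 = 4780; midpoint Ī = (23500 + 28280)/2 = 25890.
η = (ΔQ/Q̄) ÷ (ΔI/Ī) = (162.7/619.15) ÷ (4780/25890) = 1.42.

1.42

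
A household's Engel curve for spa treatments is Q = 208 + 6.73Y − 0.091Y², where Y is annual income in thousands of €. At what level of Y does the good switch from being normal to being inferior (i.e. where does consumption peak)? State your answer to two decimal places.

36.98

dQ/dY = 6.73 − 0.182Y.
The good is inferior where dQ/dY < 0. Setting dQ/dY = 0 gives Y = 6.73 / 0.182 = 36.98.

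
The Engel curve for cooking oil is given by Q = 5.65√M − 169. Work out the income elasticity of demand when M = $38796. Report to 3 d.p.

0.590

At M = 38796: Q = 943.864.
dQ/dM = 5.65/(2√M) = 0.0143425 at this income.
η = (dQ/dM)·(M/Q) = 0.0143425 × (38796/943.864) = 0.590.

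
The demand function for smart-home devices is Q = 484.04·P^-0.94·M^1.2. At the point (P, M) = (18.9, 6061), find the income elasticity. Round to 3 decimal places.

For a multiplicative demand Q = A·P^α·M^β, the income elasticity is β everywhere.
Here β = 1.2, so η = 1.200.

1.200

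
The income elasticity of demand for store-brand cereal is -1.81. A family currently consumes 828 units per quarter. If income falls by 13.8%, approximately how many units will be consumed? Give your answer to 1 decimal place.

%ΔQ ≈ η × %ΔI = -1.81 × (-13.8%) = 24.978%.
New Q ≈ 828 × (1 + 0.24978) = 1034.8.

1034.8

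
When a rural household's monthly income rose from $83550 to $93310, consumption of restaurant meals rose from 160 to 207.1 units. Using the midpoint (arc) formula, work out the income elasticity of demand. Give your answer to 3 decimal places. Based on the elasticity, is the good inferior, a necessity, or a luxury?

2.325 (luxury)

ΔQ = 207.1 − 160 = 47.1; midpoint Q̄ = (160 + 207.1)/2 = 183.55.
ΔI = 93310 − 83550 = 9760; midpoint Ī = (83550 + 93310)/2 = 88430.
η = (ΔQ/Q̄) ÷ (ΔI/Ī) = (47.1/183.55) ÷ (9760/88430) = 2.325.
η > 1 ⇒ luxury.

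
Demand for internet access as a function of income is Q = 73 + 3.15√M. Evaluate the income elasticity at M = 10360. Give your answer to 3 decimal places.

At M = 10360: Q = 393.620.
dQ/dM = 3.15/(2√M) = 0.0154739 at this income.
η = (dQ/dM)·(M/Q) = 0.0154739 × (10360/393.620) = 0.407.

0.407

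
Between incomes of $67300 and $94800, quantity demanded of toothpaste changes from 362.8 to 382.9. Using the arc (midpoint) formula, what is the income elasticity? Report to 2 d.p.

ΔQ = 382.9 − 362.8 = 20.1; midpoint Q̄ = (362.8 + 382.9)/2 = 372.85.
ΔI = 94800 − 67300 = 27500; midpoint Ī = (67300 + 94800)/2 = 81050.
η = (ΔQ/Q̄) ÷ (ΔI/Ī) = (20.1/372.85) ÷ (27500/81050) = 0.16.

0.16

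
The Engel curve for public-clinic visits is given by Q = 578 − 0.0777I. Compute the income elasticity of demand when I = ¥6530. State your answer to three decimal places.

At I = 6530: Q = 70.619.
dQ/dI = −0.0777.
η = (dQ/dI)·(I/Q) = -0.0777 × (6530/70.619) = -7.185.

-7.185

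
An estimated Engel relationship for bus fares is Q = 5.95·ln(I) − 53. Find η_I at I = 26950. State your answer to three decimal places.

0.773

At I = 26950: Q = 7.700.
dQ/dI = 5.95/I = 0.000220779 at this income.
η = (dQ/dI)·(I/Q) = 0.000220779 × (26950/7.700) = 0.773.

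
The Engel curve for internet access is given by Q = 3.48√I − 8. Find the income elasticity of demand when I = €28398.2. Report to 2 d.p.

0.51

At I = 28398.2: Q = 578.441.
dQ/dI = 3.48/(2√I) = 0.0103253 at this income.
η = (dQ/dI)·(I/Q) = 0.0103253 × (28398.2/578.441) = 0.51.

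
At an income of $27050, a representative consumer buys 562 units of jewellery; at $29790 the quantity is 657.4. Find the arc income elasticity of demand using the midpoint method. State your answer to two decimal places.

ΔQ = 657.4 − 562 = 95.4; midpoint Q̄ = (562 + 657.4)/2 = 609.7.
ΔI = 29790 − 27050 = 2740; midpoint Ī = (27050 + 29790)/2 = 28420.
η = (ΔQ/Q̄) ÷ (ΔI/Ī) = (95.4/609.7) ÷ (2740/28420) = 1.62.

1.62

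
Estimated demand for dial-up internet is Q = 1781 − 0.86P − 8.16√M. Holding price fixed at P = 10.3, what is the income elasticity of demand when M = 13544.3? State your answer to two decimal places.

-0.58

At P = 10.3, M = 13544.3: Q = 822.481.
Holding P constant, ∂Q/∂M = -8.16/(2√M) = -0.0350576.
η_M = (∂Q/∂M)·(M/Q) = -0.0350576 × (13544.3/822.481) = -0.58.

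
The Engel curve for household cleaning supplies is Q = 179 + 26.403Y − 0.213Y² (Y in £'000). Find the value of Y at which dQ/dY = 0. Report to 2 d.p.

dQ/dY = 26.403 − 0.426Y.
The good is inferior where dQ/dY < 0. Setting dQ/dY = 0 gives Y = 26.403 / 0.426 = 61.98.

61.98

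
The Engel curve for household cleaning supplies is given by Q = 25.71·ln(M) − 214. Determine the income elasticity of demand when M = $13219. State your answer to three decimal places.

At M = 13219: Q = 29.973.
dQ/dM = 25.71/M = 0.00194493 at this income.
η = (dQ/dM)·(M/Q) = 0.00194493 × (13219/29.973) = 0.858.

0.858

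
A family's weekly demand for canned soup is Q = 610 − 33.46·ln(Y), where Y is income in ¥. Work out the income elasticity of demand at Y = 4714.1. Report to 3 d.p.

-0.102

At Y = 4714.1: Q = 326.985.
dQ/dY = -33.46/Y = -0.00709786 at this income.
η = (dQ/dY)·(Y/Q) = -0.00709786 × (4714.1/326.985) = -0.102.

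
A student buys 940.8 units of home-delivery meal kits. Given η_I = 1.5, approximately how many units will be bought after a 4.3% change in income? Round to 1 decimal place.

1001.5

%ΔQ ≈ η × %ΔI = 1.5 × 4.3% = 6.45%.
New Q ≈ 940.8 × (1 + 0.0645) = 1001.5.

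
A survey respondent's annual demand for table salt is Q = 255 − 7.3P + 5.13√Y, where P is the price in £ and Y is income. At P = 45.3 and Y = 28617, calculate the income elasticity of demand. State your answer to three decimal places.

0.548

At P = 45.3, Y = 28617: Q = 792.130.
Holding P constant, ∂Q/∂Y = 5.13/(2√Y) = 0.0151627.
η_Y = (∂Q/∂Y)·(Y/Q) = 0.0151627 × (28617/792.130) = 0.548.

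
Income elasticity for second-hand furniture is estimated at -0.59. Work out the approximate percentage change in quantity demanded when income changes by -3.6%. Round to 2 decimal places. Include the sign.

%ΔQ ≈ η × %ΔI = -0.59 × (-3.6%) = 2.12%.

2.12%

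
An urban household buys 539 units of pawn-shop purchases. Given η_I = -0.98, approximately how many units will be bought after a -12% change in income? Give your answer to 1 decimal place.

%ΔQ ≈ η × %ΔI = -0.98 × (-12%) = 11.76%.
New Q ≈ 539 × (1 + 0.1176) = 602.4.

602.4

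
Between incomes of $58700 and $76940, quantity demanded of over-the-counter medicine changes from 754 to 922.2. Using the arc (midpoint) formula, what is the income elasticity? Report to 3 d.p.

ΔQ = 922.2 − 754 = 168.2; midpoint Q̄ = (754 + 922.2)/2 = 838.1.
ΔI = 76940 − 58700 = 18240; midpoint Ī = (58700 + 76940)/2 = 67820.
η = (ΔQ/Q̄) ÷ (ΔI/Ī) = (168.2/838.1) ÷ (18240/67820) = 0.746.

0.746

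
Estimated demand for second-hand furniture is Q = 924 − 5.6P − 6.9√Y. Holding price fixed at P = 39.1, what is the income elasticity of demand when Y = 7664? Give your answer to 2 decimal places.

-2.99

At P = 39.1, Y = 7664: Q = 100.985.
Holding P constant, ∂Q/∂Y = -6.9/(2√Y) = -0.0394086.
η_Y = (∂Q/∂Y)·(Y/Q) = -0.0394086 × (7664/100.985) = -2.99.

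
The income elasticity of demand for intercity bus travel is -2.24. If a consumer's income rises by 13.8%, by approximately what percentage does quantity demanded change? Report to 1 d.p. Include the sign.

-30.9%

%ΔQ ≈ η × %ΔI = -2.24 × 13.8% = -30.9%.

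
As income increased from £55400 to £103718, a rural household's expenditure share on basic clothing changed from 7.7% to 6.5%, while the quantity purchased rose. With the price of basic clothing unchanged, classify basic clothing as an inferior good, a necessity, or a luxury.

necessity

Quantity rises but the budget share falls as income rises, so 0 < η < 1.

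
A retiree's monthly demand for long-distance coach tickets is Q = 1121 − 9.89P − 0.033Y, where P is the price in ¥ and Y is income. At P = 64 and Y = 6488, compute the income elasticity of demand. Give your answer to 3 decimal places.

-0.782

At P = 64, Y = 6488: Q = 273.936.
Holding P constant, ∂Q/∂Y = −0.033.
η_Y = (∂Q/∂Y)·(Y/Q) = -0.033 × (6488/273.936) = -0.782.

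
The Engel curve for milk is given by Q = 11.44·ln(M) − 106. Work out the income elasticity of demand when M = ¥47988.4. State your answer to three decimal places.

0.661

At M = 47988.4: Q = 17.308.
dQ/dM = 11.44/M = 0.000238391 at this income.
η = (dQ/dM)·(M/Q) = 0.000238391 × (47988.4/17.308) = 0.661.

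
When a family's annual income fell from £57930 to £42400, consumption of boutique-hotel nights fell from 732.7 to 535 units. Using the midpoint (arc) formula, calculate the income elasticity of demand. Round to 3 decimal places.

1.008

ΔQ = 535 − 732.7 = -197.7; midpoint Q̄ = (732.7 + 535)/2 = 633.85.
ΔI = 42400 − 57930 = -15530; midpoint Ī = (57930 + 42400)/2 = 50165.
η = (ΔQ/Q̄) ÷ (ΔI/Ī) = (-197.7/633.85) ÷ (-15530/50165) = 1.008.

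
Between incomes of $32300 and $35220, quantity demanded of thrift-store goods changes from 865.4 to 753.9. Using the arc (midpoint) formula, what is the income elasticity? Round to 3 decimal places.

ΔQ = 753.9 − 865.4 = -111.5; midpoint Q̄ = (865.4 + 753.9)/2 = 809.65.
ΔI = 35220 − 32300 = 2920; midpoint Ī = (32300 + 35220)/2 = 33760.
η = (ΔQ/Q̄) ÷ (ΔI/Ī) = (-111.5/809.65) ÷ (2920/33760) = -1.592.

-1.592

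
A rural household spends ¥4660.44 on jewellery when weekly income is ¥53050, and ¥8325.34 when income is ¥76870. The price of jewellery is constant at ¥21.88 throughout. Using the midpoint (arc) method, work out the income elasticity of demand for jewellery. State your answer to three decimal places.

With a constant price, Q₁ = 4660.44/21.88 = 213.000 and Q₂ = 8325.34/21.88 = 380.500 (equivalently, work directly with expenditure since P cancels).
Midpoint %ΔQ = (8325.34 − 4660.44)/6492.89 = 0.56445; midpoint %ΔI = (76870 − 53050)/64960 = 0.36669.
η = 0.56445 / 0.36669 = 1.539.

1.539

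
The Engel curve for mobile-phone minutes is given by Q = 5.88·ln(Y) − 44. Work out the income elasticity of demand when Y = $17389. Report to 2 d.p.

At Y = 17389: Q = 13.410.
dQ/dY = 5.88/Y = 0.000338145 at this income.
η = (dQ/dY)·(Y/Q) = 0.000338145 × (17389/13.410) = 0.44.

0.44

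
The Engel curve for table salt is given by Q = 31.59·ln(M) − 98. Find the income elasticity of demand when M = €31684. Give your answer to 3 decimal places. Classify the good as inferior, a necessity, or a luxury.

0.138 (necessity)

At M = 31684: Q = 229.385.
dQ/dM = 31.59/M = 0.000997033 at this income.
η = (dQ/dM)·(M/Q) = 0.000997033 × (31684/229.385) = 0.138.
Since 0 < η < 1, the good is a necessity.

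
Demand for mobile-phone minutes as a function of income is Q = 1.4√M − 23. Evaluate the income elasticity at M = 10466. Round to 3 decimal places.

At M = 10466: Q = 120.225.
dQ/dM = 1.4/(2√M) = 0.00684239 at this income.
η = (dQ/dM)·(M/Q) = 0.00684239 × (10466/120.225) = 0.596.

0.596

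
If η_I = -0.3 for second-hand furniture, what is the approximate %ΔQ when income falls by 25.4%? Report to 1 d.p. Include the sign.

%ΔQ ≈ η × %ΔI = -0.3 × (-25.4%) = 7.6%.

7.6%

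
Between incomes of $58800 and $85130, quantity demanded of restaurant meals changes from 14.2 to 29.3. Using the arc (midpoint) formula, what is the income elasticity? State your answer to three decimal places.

1.898

ΔQ = 29.3 − 14.2 = 15.1; midpoint Q̄ = (14.2 + 29.3)/2 = 21.75.
ΔI = 85130 − 58800 = 26330; midpoint Ī = (58800 + 85130)/2 = 71965.
η = (ΔQ/Q̄) ÷ (ΔI/Ī) = (15.1/21.75) ÷ (26330/71965) = 1.898.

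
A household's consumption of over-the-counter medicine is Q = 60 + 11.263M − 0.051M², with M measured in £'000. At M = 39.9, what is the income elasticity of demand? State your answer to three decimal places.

0.670

At M = 39.9: Q = 428.2012.
dQ/dM = 11.263 − 0.102M = 7.19320.
η = (dQ/dM)·(M/Q) = 7.19320 × (39.9/428.2012) = 0.670.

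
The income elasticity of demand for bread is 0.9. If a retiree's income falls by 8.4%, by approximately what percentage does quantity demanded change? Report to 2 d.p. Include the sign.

-7.56%

%ΔQ ≈ η × %ΔI = 0.9 × (-8.4%) = -7.56%.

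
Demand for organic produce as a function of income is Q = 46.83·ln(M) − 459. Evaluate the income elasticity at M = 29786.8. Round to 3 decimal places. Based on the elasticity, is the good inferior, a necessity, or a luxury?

1.998 (luxury)

At M = 29786.8: Q = 23.434.
dQ/dM = 46.83/M = 0.00157217 at this income.
η = (dQ/dM)·(M/Q) = 0.00157217 × (29786.8/23.434) = 1.998.
Since η > 1, the good is a luxury.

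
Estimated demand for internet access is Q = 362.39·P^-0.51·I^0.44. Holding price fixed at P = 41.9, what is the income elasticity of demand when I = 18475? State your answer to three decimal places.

0.440

For a multiplicative demand Q = A·P^α·I^β, the income elasticity is β everywhere.
Here β = 0.44, so η = 0.440.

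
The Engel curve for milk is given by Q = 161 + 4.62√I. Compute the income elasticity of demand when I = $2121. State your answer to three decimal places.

At I = 2121: Q = 373.771.
dQ/dI = 4.62/(2√I) = 0.0501582 at this income.
η = (dQ/dI)·(I/Q) = 0.0501582 × (2121/373.771) = 0.285.

0.285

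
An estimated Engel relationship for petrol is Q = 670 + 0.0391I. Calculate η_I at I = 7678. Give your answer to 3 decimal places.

At I = 7678: Q = 970.210.
dQ/dI = 0.0391.
η = (dQ/dI)·(I/Q) = 0.0391 × (7678/970.210) = 0.309.

0.309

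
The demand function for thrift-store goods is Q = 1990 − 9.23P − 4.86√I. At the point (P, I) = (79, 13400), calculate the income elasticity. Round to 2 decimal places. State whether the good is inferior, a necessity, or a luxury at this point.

At P = 79, I = 13400: Q = 698.244.
Holding P constant, ∂Q/∂I = -4.86/(2√I) = -0.020992.
η_I = (∂Q/∂I)·(I/Q) = -0.020992 × (13400/698.244) = -0.40.
Since η < 0, this is an inferior good.

-0.40 (inferior good)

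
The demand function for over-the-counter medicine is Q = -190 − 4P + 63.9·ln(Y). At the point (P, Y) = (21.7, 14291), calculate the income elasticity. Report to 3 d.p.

0.191

At P = 21.7, Y = 14291: Q = 334.556.
Holding P constant, ∂Q/∂Y = 63.9/Y = 0.00447135.
η_Y = (∂Q/∂Y)·(Y/Q) = 0.00447135 × (14291/334.556) = 0.191.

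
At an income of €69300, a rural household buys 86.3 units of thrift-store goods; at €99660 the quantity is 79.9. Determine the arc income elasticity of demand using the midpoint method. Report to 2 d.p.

ΔQ = 79.9 − 86.3 = -6.4; midpoint Q̄ = (86.3 + 79.9)/2 = 83.1.
ΔI = 99660 − 69300 = 30360; midpoint Ī = (69300 + 99660)/2 = 84480.
η = (ΔQ/Q̄) ÷ (ΔI/Ī) = (-6.4/83.1) ÷ (30360/84480) = -0.21.

-0.21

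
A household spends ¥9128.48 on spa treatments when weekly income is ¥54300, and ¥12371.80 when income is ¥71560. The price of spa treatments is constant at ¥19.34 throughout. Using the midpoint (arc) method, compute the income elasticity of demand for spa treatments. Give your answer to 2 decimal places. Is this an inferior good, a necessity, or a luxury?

1.10 (luxury)

With a constant price, Q₁ = 9128.48/19.34 = 472.000 and Q₂ = 12371.80/19.34 = 639.700 (equivalently, work directly with expenditure since P cancels).
Midpoint %ΔQ = (12371.80 − 9128.48)/10750.14 = 0.30170; midpoint %ΔI = (71560 − 54300)/62930 = 0.27427.
η = 0.30170 / 0.27427 = 1.10.
η > 1 ⇒ luxury.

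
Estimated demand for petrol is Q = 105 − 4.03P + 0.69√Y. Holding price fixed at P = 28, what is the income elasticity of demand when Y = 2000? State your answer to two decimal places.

At P = 28, Y = 2000: Q = 23.018.
Holding P constant, ∂Q/∂Y = 0.69/(2√Y) = 0.00771443.
η_Y = (∂Q/∂Y)·(Y/Q) = 0.00771443 × (2000/23.018) = 0.67.

0.67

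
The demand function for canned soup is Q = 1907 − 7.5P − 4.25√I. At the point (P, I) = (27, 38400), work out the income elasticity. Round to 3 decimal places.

At P = 27, I = 38400: Q = 871.673.
Holding P constant, ∂Q/∂I = -4.25/(2√I) = -0.0108441.
η_I = (∂Q/∂I)·(I/Q) = -0.0108441 × (38400/871.673) = -0.478.

-0.478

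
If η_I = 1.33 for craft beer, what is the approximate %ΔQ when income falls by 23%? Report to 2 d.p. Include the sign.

-30.59%

%ΔQ ≈ η × %ΔI = 1.33 × (-23%) = -30.59%.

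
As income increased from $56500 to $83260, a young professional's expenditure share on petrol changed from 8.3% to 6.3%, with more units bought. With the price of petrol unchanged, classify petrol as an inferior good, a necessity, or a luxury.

Quantity rises but the budget share falls as income rises, so 0 < η < 1.

necessity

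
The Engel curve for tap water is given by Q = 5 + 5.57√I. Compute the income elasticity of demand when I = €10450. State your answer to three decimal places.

0.496

At I = 10450: Q = 574.395.
dQ/dI = 5.57/(2√I) = 0.0272438 at this income.
η = (dQ/dI)·(I/Q) = 0.0272438 × (10450/574.395) = 0.496.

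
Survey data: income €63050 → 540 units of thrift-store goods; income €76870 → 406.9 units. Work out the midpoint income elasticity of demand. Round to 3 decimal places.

ΔQ = 406.9 − 540 = -133.1; midpoint Q̄ = (540 + 406.9)/2 = 473.45.
ΔI = 76870 − 63050 = 13820; midpoint Ī = (63050 + 76870)/2 = 69960.
η = (ΔQ/Q̄) ÷ (ΔI/Ī) = (-133.1/473.45) ÷ (13820/69960) = -1.423.

-1.423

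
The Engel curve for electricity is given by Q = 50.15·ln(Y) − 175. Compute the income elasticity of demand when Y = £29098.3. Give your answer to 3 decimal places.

At Y = 29098.3: Q = 340.464.
dQ/dY = 50.15/Y = 0.00172347 at this income.
η = (dQ/dY)·(Y/Q) = 0.00172347 × (29098.3/340.464) = 0.147.

0.147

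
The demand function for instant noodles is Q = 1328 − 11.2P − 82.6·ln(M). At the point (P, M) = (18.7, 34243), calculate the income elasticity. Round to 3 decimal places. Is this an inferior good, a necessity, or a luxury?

At P = 18.7, M = 34243: Q = 256.114.
Holding P constant, ∂Q/∂M = -82.6/M = -0.00241217.
η_M = (∂Q/∂M)·(M/Q) = -0.00241217 × (34243/256.114) = -0.323.
Since η < 0, this is an inferior good.

-0.323 (inferior good)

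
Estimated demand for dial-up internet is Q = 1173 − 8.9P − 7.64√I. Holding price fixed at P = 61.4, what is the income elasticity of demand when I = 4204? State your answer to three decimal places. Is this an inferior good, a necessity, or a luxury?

At P = 61.4, I = 4204: Q = 131.176.
Holding P constant, ∂Q/∂I = -7.64/(2√I) = -0.0589158.
η_I = (∂Q/∂I)·(I/Q) = -0.0589158 × (4204/131.176) = -1.888.
Since η < 0, this is an inferior good.

-1.888 (inferior good)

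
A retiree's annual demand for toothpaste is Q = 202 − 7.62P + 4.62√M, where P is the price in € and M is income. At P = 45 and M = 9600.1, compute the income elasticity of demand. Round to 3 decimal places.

0.726

At P = 45, M = 9600.1: Q = 311.768.
Holding P constant, ∂Q/∂M = 4.62/(2√M) = 0.0235762.
η_M = (∂Q/∂M)·(M/Q) = 0.0235762 × (9600.1/311.768) = 0.726.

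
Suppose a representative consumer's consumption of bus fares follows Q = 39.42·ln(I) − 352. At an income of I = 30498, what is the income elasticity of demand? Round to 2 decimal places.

At I = 30498: Q = 55.028.
dQ/dI = 39.42/I = 0.00129254 at this income.
η = (dQ/dI)·(I/Q) = 0.00129254 × (30498/55.028) = 0.72.

0.72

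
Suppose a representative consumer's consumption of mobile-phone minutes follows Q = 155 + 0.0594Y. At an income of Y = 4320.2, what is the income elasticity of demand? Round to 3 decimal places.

0.623

At Y = 4320.2: Q = 411.620.
dQ/dY = 0.0594.
η = (dQ/dY)·(Y/Q) = 0.0594 × (4320.2/411.620) = 0.623.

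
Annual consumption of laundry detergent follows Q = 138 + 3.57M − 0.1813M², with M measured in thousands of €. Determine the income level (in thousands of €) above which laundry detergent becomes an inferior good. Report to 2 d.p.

9.85

dQ/dM = 3.57 − 0.3626M.
The good is inferior where dQ/dM < 0. Setting dQ/dM = 0 gives M = 3.57 / 0.3626 = 9.85.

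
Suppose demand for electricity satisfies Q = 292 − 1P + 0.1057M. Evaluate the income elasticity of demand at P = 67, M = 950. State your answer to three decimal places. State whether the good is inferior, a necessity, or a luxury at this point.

0.309 (necessity)

At P = 67, M = 950: Q = 325.415.
Holding P constant, ∂Q/∂M = 0.1057.
η_M = (∂Q/∂M)·(M/Q) = 0.1057 × (950/325.415) = 0.309.
Since 0 < η < 1, this is a necessity.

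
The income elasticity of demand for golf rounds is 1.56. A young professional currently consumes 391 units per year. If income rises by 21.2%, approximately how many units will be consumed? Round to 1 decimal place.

%ΔQ ≈ η × %ΔI = 1.56 × 21.2% = 33.072%.
New Q ≈ 391 × (1 + 0.33072) = 520.3.

520.3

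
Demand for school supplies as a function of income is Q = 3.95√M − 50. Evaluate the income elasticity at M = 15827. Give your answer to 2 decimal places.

At M = 15827: Q = 446.931.
dQ/dM = 3.95/(2√M) = 0.0156988 at this income.
η = (dQ/dM)·(M/Q) = 0.0156988 × (15827/446.931) = 0.56.

0.56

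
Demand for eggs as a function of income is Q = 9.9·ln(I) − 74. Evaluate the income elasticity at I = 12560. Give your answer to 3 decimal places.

0.509

At I = 12560: Q = 19.439.
dQ/dI = 9.9/I = 0.000788217 at this income.
η = (dQ/dI)·(I/Q) = 0.000788217 × (12560/19.439) = 0.509.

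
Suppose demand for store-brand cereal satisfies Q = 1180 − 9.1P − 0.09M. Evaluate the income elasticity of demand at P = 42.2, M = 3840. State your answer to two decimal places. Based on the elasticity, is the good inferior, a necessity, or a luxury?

At P = 42.2, M = 3840: Q = 450.380.
Holding P constant, ∂Q/∂M = −0.09.
η_M = (∂Q/∂M)·(M/Q) = -0.09 × (3840/450.380) = -0.77.
Since η < 0, this is an inferior good.

-0.77 (inferior good)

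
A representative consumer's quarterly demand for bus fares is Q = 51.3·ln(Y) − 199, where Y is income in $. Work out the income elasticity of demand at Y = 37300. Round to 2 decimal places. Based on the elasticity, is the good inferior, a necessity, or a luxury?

At Y = 37300: Q = 341.022.
dQ/dY = 51.3/Y = 0.00137534 at this income.
η = (dQ/dY)·(Y/Q) = 0.00137534 × (37300/341.022) = 0.15.
Since 0 < η < 1, the good is a necessity.

0.15 (necessity)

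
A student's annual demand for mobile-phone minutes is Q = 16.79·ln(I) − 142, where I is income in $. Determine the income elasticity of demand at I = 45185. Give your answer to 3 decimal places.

At I = 45185: Q = 37.964.
dQ/dI = 16.79/I = 0.000371583 at this income.
η = (dQ/dI)·(I/Q) = 0.000371583 × (45185/37.964) = 0.442.

0.442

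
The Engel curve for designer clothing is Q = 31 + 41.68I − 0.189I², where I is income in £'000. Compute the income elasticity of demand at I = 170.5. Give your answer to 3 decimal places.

-2.363

At I = 170.5: Q = 1643.1627.
dQ/dI = 41.68 − 0.378I = -22.76900.
η = (dQ/dI)·(I/Q) = -22.76900 × (170.5/1643.1627) = -2.363.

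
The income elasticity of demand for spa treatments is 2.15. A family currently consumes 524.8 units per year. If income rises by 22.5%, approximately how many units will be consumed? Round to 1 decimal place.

%ΔQ ≈ η × %ΔI = 2.15 × 22.5% = 48.375%.
New Q ≈ 524.8 × (1 + 0.48375) = 778.7.

778.7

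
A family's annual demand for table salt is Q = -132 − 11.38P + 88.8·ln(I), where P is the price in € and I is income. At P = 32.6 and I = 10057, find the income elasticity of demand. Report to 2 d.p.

0.28

At P = 32.6, I = 10057: Q = 315.395.
Holding P constant, ∂Q/∂I = 88.8/I = 0.00882967.
η_I = (∂Q/∂I)·(I/Q) = 0.00882967 × (10057/315.395) = 0.28.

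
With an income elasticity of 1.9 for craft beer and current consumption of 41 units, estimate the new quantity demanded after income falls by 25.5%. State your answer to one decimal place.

%ΔQ ≈ η × %ΔI = 1.9 × (-25.5%) = -48.45%.
New Q ≈ 41 × (1 − 0.4845) = 21.1.

21.1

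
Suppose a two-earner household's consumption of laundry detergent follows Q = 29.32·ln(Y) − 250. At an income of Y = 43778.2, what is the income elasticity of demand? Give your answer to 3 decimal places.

At Y = 43778.2: Q = 63.340.
dQ/dY = 29.32/Y = 0.00066974 at this income.
η = (dQ/dY)·(Y/Q) = 0.00066974 × (43778.2/63.340) = 0.463.

0.463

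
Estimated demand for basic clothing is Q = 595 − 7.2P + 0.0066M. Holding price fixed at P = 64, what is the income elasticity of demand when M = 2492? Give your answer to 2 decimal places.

At P = 64, M = 2492: Q = 150.647.
Holding P constant, ∂Q/∂M = 0.0066.
η_M = (∂Q/∂M)·(M/Q) = 0.0066 × (2492/150.647) = 0.11.

0.11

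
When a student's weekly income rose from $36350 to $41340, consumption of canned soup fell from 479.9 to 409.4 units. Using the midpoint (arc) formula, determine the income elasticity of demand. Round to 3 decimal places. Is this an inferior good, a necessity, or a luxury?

-1.234 (inferior good)

ΔQ = 409.4 − 479.9 = -70.5; midpoint Q̄ = (479.9 + 409.4)/2 = 444.65.
ΔI = 41340 − 36350 = 4990; midpoint Ī = (36350 + 41340)/2 = 38845.
η = (ΔQ/Q̄) ÷ (ΔI/Ī) = (-70.5/444.65) ÷ (4990/38845) = -1.234.
η < 0 ⇒ inferior good.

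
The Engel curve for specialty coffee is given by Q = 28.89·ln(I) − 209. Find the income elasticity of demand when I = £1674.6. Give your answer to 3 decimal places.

At I = 1674.6: Q = 5.460.
dQ/dI = 28.89/I = 0.0172519 at this income.
η = (dQ/dI)·(I/Q) = 0.0172519 × (1674.6/5.460) = 5.291.

5.291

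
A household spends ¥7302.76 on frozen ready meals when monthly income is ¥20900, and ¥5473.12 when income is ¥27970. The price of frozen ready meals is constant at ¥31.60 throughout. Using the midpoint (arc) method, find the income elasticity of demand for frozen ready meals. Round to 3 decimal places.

-0.990

With a constant price, Q₁ = 7302.76/31.60 = 231.100 and Q₂ = 5473.12/31.60 = 173.200 (equivalently, work directly with expenditure since P cancels).
Midpoint %ΔQ = (5473.12 − 7302.76)/6387.94 = -0.28642; midpoint %ΔI = (27970 − 20900)/24435 = 0.28934.
η = -0.28642 / 0.28934 = -0.990.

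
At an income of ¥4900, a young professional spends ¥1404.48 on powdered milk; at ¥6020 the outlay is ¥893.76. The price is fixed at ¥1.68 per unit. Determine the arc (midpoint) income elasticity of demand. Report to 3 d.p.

With a constant price, Q₁ = 1404.48/1.68 = 836.000 and Q₂ = 893.76/1.68 = 532.000 (equivalently, work directly with expenditure since P cancels).
Midpoint %ΔQ = (893.76 − 1404.48)/1149.12 = -0.44444; midpoint %ΔI = (6020 − 4900)/5460 = 0.20513.
η = -0.44444 / 0.20513 = -2.167.

-2.167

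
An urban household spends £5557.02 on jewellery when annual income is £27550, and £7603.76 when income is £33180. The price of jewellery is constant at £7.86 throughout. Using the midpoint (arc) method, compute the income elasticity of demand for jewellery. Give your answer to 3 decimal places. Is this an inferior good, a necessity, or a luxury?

With a constant price, Q₁ = 5557.02/7.86 = 707.000 and Q₂ = 7603.76/7.86 = 967.399 (equivalently, work directly with expenditure since P cancels).
Midpoint %ΔQ = (7603.76 − 5557.02)/6580.39 = 0.31104; midpoint %ΔI = (33180 − 27550)/30365 = 0.18541.
η = 0.31104 / 0.18541 = 1.678.
η > 1 ⇒ luxury.

1.678 (luxury)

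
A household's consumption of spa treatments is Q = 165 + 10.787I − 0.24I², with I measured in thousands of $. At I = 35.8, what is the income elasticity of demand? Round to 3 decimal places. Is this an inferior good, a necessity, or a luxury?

At I = 35.8: Q = 243.5810.
dQ/dI = 10.787 − 0.48I = -6.39700.
η = (dQ/dI)·(I/Q) = -6.39700 × (35.8/243.5810) = -0.940.
η < 0 ⇒ inferior good.

-0.940 (inferior good)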